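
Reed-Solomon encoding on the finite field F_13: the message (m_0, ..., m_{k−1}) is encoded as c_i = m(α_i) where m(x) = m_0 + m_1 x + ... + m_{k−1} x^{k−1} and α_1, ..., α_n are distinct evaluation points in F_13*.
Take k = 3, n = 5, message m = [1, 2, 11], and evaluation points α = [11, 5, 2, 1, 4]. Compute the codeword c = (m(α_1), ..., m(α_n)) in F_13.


c = [2, 0, 10, 1, 3]

Message polynomial: m(x) = 1 + 2·x + 11·x^2 (mod 13).
For each evaluation point α_i, compute m(α_i) mod 13:
  α_1 = 11: Horner steps 11 → 6 → 2, so m(11) = 2.
  α_2 = 5: Horner steps 11 → 5 → 0, so m(5) = 0.
  α_3 = 2: Horner steps 11 → 11 → 10, so m(2) = 10.
  α_4 = 1: Horner steps 11 → 0 → 1, so m(1) = 1.
  α_5 = 4: Horner steps 11 → 7 → 3, so m(4) = 3.
Codeword c = [2, 0, 10, 1, 3] ∈ F_13^5.


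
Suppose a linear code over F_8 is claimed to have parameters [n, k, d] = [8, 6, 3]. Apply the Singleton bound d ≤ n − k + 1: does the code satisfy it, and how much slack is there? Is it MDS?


Singleton RHS = n − k + 1 = 3, slack = 0, bound satisfied, MDS.

Singleton bound: d ≤ n − k + 1.
Here n = 8, k = 6, so n − k + 1 = 3.
Given d = 3, check d ≤ 3: YES.
Slack = (n − k + 1) − d = 0.
The code is MDS (slack = 0).
Description: the claimed parameters are [8, 6, 3]_8; such a code would be MDS (meets Singleton bound).


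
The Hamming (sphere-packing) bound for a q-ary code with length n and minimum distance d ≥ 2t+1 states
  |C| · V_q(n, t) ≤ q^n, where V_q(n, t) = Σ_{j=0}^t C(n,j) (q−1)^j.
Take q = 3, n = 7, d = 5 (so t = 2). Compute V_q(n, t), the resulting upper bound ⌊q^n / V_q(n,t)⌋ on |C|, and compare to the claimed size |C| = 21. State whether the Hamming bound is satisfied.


V_q(n, t) = 99, q^n = 2187, Hamming bound = 22, |C| = 21 ≤ bound (satisfied).

Step 1: Compute V_q(n, t) = Σ_{j=0}^2 C(n, j) (q−1)^j.
  j = 0: C(7,0)·(2)^0 = 1·1 = 1.
  j = 1: C(7,1)·(2)^1 = 7·2 = 14.
  j = 2: C(7,2)·(2)^2 = 21·4 = 84.
  V_q(n, t) = 1 + 14 + 84 = 99.
Step 2: q^n = 3^7 = 2187.
Step 3: Hamming bound ⌊q^n / V_q(n,t)⌋ = ⌊2187/99⌋ = 22.
Step 4: Compare |C| = 21 to 22: satisfied.
The claimed |C| lies below the Hamming bound.


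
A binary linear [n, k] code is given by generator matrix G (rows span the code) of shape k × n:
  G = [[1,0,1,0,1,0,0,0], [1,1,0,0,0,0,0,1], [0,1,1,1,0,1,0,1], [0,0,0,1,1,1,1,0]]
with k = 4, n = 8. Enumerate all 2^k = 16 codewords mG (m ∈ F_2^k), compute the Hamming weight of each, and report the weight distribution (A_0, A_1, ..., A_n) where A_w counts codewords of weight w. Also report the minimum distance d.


Weight distribution: A_0 = 1, A_1 = 1, A_3 = 3, A_4 = 5, A_5 = 3, A_6 = 2, A_7 = 1. Minimum distance d = 1.

Enumerate all 2^4 = 16 messages m ∈ F_2^4.
For each, compute codeword c = mG in F_2^8, then tally its weight.
  m = 0000 → c = 00000000, weight = 0.
  m = 1000 → c = 10101000, weight = 3.
  m = 0100 → c = 11000001, weight = 3.
  m = 1100 → c = 01101001, weight = 4.
  m = 0010 → c = 01110101, weight = 5.
  m = 1010 → c = 11011101, weight = 6.
  m = 0110 → c = 10110100, weight = 4.
  m = 1110 → c = 00011100, weight = 3.
  m = 0001 → c = 00011110, weight = 4.
  m = 1001 → c = 10110110, weight = 5.
  m = 0101 → c = 11011111, weight = 7.
  m = 1101 → c = 01110111, weight = 6.
  m = 0011 → c = 01101011, weight = 5.
  m = 1011 → c = 11000011, weight = 4.
  m = 0111 → c = 10101010, weight = 4.
  m = 1111 → c = 00000010, weight = 1.
Tally weights:
  weight 0: 1 codewords.
  weight 1: 1 codewords.
  weight 3: 3 codewords.
  weight 4: 5 codewords.
  weight 5: 3 codewords.
  weight 6: 2 codewords.
  weight 7: 1 codewords.
Minimum distance d = smallest w > 0 with A_w > 0 = 1.
Sanity: Σ A_w = 16 = 2^4 = 16 ✓.


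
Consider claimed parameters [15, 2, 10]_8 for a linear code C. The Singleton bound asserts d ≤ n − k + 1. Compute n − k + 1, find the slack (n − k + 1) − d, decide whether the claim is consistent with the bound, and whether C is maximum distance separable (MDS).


Singleton RHS = n − k + 1 = 14, slack = 4, bound satisfied, not MDS.

Singleton bound: d ≤ n − k + 1.
Here n = 15, k = 2, so n − k + 1 = 14.
Given d = 10, check d ≤ 14: YES.
Slack = (n − k + 1) − d = 4.
The code is NOT MDS (slack = 4 > 0).
Description: the claimed parameters are [15, 2, 10]_8; such a code would be non-MDS.


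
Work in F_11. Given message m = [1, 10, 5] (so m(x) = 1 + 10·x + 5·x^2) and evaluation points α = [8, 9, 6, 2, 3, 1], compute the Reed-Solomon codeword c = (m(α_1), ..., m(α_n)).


c = [5, 1, 10, 8, 10, 5]

Message polynomial: m(x) = 1 + 10·x + 5·x^2 (mod 11).
For each evaluation point α_i, compute m(α_i) mod 11:
  α_1 = 8: Horner steps 5 → 6 → 5, so m(8) = 5.
  α_2 = 9: Horner steps 5 → 0 → 1, so m(9) = 1.
  α_3 = 6: Horner steps 5 → 7 → 10, so m(6) = 10.
  α_4 = 2: Horner steps 5 → 9 → 8, so m(2) = 8.
  α_5 = 3: Horner steps 5 → 3 → 10, so m(3) = 10.
  α_6 = 1: Horner steps 5 → 4 → 5, so m(1) = 5.
Codeword c = [5, 1, 10, 8, 10, 5] ∈ F_11^6.


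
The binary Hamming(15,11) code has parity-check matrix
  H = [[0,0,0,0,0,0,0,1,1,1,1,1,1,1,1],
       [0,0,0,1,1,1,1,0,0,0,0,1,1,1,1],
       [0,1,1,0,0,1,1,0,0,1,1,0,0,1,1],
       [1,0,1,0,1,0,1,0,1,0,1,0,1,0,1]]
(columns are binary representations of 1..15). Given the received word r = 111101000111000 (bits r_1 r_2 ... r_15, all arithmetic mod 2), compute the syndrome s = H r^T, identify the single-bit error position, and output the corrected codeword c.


s = (1, 1, 1, 1)^T, error position = 15, corrected codeword c = 111101000111001

Compute s = H r^T mod 2 one row at a time:
  s_1 = 0 + 0 + 1 + 1 + 1 + 0 + 0 + 0 = 3 ≡ 1 (mod 2).
  s_2 = 1 + 0 + 1 + 0 + 1 + 0 + 0 + 0 = 3 ≡ 1 (mod 2).
  s_3 = 1 + 1 + 1 + 0 + 1 + 1 + 0 + 0 = 5 ≡ 1 (mod 2).
  s_4 = 1 + 1 + 0 + 0 + 0 + 1 + 0 + 0 = 3 ≡ 1 (mod 2).
s = (1, 1, 1, 1)^T — this equals column 15 of H (binary 1111), so error is at position 15.
Correct: flip bit 15 of r = 111101000111000 to get c = 111101000111001.


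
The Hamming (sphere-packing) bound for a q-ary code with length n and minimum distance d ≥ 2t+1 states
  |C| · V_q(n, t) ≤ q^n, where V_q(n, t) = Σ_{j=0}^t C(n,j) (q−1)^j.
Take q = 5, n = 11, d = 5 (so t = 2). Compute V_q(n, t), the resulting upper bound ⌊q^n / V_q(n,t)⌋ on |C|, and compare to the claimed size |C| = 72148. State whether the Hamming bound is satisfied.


V_q(n, t) = 925, q^n = 48828125, Hamming bound = 52787, |C| = 72148 > bound (violated).

Step 1: Compute V_q(n, t) = Σ_{j=0}^2 C(n, j) (q−1)^j.
  j = 0: C(11,0)·(4)^0 = 1·1 = 1.
  j = 1: C(11,1)·(4)^1 = 11·4 = 44.
  j = 2: C(11,2)·(4)^2 = 55·16 = 880.
  V_q(n, t) = 1 + 44 + 880 = 925.
Step 2: q^n = 5^11 = 48828125.
Step 3: Hamming bound ⌊q^n / V_q(n,t)⌋ = ⌊48828125/925⌋ = 52787.
Step 4: Compare |C| = 72148 to 52787: violated.
The claimed |C| lies above the Hamming bound, so no 5-ary code of length 11 with d ≥ 5 can have 72148 codewords.


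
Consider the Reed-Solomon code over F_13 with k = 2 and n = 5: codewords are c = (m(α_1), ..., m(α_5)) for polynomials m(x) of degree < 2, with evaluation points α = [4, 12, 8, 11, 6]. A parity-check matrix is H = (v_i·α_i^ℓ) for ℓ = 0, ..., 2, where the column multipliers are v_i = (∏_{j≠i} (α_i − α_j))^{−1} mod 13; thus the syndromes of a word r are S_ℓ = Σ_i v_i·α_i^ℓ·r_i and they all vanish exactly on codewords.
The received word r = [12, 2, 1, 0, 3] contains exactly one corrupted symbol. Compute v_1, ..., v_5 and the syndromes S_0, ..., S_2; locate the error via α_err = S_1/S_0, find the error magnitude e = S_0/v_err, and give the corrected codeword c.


S = (4, 6, 9), error at position 3, error magnitude e = 7, c = [12, 2, 7, 0, 3].

Step 1: column multipliers v_i = (∏_{j≠i}(α_i − α_j))^{−1} mod 13.
  i = 1 (α = 4): (4−12)(4−8)(4−11)(4−6) = (−8)·(−4)·(−7)·(−2) = 448 ≡ 6, so v_1 = 6^{−1} = 11 (mod 13).
  i = 2 (α = 12): (12−4)(12−8)(12−11)(12−6) = 8·4·1·6 = 192 ≡ 10, so v_2 = 10^{−1} = 4 (mod 13).
  i = 3 (α = 8): (8−4)(8−12)(8−11)(8−6) = 4·(−4)·(−3)·2 = 96 ≡ 5, so v_3 = 5^{−1} = 8 (mod 13).
  i = 4 (α = 11): (11−4)(11−12)(11−8)(11−6) = 7·(−1)·3·5 = −105 ≡ 12, so v_4 = 12^{−1} = 12 (mod 13).
  i = 5 (α = 6): (6−4)(6−12)(6−8)(6−11) = 2·(−6)·(−2)·(−5) = −120 ≡ 10, so v_5 = 10^{−1} = 4 (mod 13).
  v = [11, 4, 8, 12, 4].
Step 2: syndromes of r = [12, 2, 1, 0, 3] (all sums mod 13).
  S_0 = Σ v_i r_i = 11·12 + 4·2 + 8·1 + 12·0 + 4·3 = 160 ≡ 4.
  S_1 = Σ v_i α_i r_i = 11·4·12 + 4·12·2 + 8·8·1 + 12·11·0 + 4·6·3 = 760 ≡ 6.
  α_i^2 mod 13 = [3, 1, 12, 4, 10].
  S_2 = Σ v_i α_i^2 r_i = 11·3·12 + 4·1·2 + 8·12·1 + 12·4·0 + 4·10·3 = 620 ≡ 9.
  S = (4, 6, 9) ≠ 0, so r is not a codeword (an error is present).
Step 3: locate the error. For a single error e at position i, S_ℓ = v_i·e·α_i^ℓ, so α_err = S_1/S_0.
  S_0^{−1} = 4^{−1} = 10 (mod 13), so α_err = 6·10 = 60 ≡ 8 = α_3. Error position i = 3.
  Consistency check: S_2/S_1 = 9·11 = 99 ≡ 8 = α_err ✓ (single-error assumption holds).
Step 4: error magnitude e = S_0/v_3 = S_0·∏_{j≠3}(α_3 − α_j) = 4·5 = 20 ≡ 7 (mod 13).
Step 5: correct position 3: c_3 = r_3 − e = 1 − 7 ≡ 7 (mod 13). Hence c = [12, 2, 7, 0, 3].
  Check: interpolating c through the α_i gives m(x) = 4 + 2·x (degree < 2) with m(α_i) = c_i for every i, so c is indeed a codeword.


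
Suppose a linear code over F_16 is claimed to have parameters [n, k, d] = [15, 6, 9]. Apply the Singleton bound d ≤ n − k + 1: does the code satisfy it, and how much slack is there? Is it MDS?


Singleton RHS = n − k + 1 = 10, slack = 1, bound satisfied, not MDS.

Singleton bound: d ≤ n − k + 1.
Here n = 15, k = 6, so n − k + 1 = 10.
Given d = 9, check d ≤ 10: YES.
Slack = (n − k + 1) − d = 1.
The code is NOT MDS (slack = 1 > 0).
Description: the claimed parameters are [15, 6, 9]_16; such a code would be non-MDS.


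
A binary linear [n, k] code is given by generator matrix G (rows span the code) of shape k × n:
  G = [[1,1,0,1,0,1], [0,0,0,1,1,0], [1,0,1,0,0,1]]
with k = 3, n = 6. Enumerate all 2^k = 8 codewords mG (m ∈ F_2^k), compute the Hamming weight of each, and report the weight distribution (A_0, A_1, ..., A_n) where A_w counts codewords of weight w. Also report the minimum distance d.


Weight distribution: A_0 = 1, A_2 = 1, A_3 = 3, A_4 = 2, A_5 = 1. Minimum distance d = 2.

Enumerate all 2^3 = 8 messages m ∈ F_2^3.
For each, compute codeword c = mG in F_2^6, then tally its weight.
  m = 000 → c = 000000, weight = 0.
  m = 100 → c = 110101, weight = 4.
  m = 010 → c = 000110, weight = 2.
  m = 110 → c = 110011, weight = 4.
  m = 001 → c = 101001, weight = 3.
  m = 101 → c = 011100, weight = 3.
  m = 011 → c = 101111, weight = 5.
  m = 111 → c = 011010, weight = 3.
Tally weights:
  weight 0: 1 codewords.
  weight 2: 1 codewords.
  weight 3: 3 codewords.
  weight 4: 2 codewords.
  weight 5: 1 codewords.
Minimum distance d = smallest w > 0 with A_w > 0 = 2.
Sanity: Σ A_w = 8 = 2^3 = 8 ✓.


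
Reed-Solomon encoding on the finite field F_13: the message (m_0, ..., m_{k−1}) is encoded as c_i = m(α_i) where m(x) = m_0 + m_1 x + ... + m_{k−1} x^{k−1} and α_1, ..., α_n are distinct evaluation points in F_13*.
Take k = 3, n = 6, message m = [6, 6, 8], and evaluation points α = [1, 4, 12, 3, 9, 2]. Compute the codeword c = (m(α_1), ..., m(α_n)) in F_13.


c = [7, 2, 8, 5, 6, 11]

Message polynomial: m(x) = 6 + 6·x + 8·x^2 (mod 13).
For each evaluation point α_i, compute m(α_i) mod 13:
  α_1 = 1: Horner steps 8 → 1 → 7, so m(1) = 7.
  α_2 = 4: Horner steps 8 → 12 → 2, so m(4) = 2.
  α_3 = 12: Horner steps 8 → 11 → 8, so m(12) = 8.
  α_4 = 3: Horner steps 8 → 4 → 5, so m(3) = 5.
  α_5 = 9: Horner steps 8 → 0 → 6, so m(9) = 6.
  α_6 = 2: Horner steps 8 → 9 → 11, so m(2) = 11.
Codeword c = [7, 2, 8, 5, 6, 11] ∈ F_13^6.


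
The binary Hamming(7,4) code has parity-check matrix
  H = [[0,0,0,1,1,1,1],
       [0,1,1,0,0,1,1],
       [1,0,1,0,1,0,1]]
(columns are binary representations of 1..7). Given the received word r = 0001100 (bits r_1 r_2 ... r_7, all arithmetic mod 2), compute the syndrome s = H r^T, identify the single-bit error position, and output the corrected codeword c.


s = (0, 0, 1)^T, error position = 1, corrected codeword c = 1001100

Compute s = H r^T mod 2 one row at a time:
  s_1 = 1 + 1 + 0 + 0 = 2 ≡ 0 (mod 2).
  s_2 = 0 + 0 + 0 + 0 = 0 ≡ 0 (mod 2).
  s_3 = 0 + 0 + 1 + 0 = 1 ≡ 1 (mod 2).
s = (0, 0, 1)^T — this equals column 1 of H (binary 001), so error is at position 1.
Correct: flip bit 1 of r = 0001100 to get c = 1001100.


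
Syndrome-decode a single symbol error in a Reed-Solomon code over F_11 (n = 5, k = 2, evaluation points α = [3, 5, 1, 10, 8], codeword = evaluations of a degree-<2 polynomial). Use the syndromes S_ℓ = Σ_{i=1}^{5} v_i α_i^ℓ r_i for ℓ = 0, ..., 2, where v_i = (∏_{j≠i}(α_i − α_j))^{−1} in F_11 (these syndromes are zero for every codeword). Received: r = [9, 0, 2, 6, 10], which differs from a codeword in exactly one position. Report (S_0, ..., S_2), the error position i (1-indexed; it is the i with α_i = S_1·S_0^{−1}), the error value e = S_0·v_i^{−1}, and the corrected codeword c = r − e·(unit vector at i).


S = (5, 3, 4), error at position 2, error magnitude e = 6, c = [9, 5, 2, 6, 10].

Step 1: column multipliers v_i = (∏_{j≠i}(α_i − α_j))^{−1} mod 11.
  i = 1 (α = 3): (3−5)(3−1)(3−10)(3−8) = (−2)·2·(−7)·(−5) = −140 ≡ 3, so v_1 = 3^{−1} = 4 (mod 11).
  i = 2 (α = 5): (5−3)(5−1)(5−10)(5−8) = 2·4·(−5)·(−3) = 120 ≡ 10, so v_2 = 10^{−1} = 10 (mod 11).
  i = 3 (α = 1): (1−3)(1−5)(1−10)(1−8) = (−2)·(−4)·(−9)·(−7) = 504 ≡ 9, so v_3 = 9^{−1} = 5 (mod 11).
  i = 4 (α = 10): (10−3)(10−5)(10−1)(10−8) = 7·5·9·2 = 630 ≡ 3, so v_4 = 3^{−1} = 4 (mod 11).
  i = 5 (α = 8): (8−3)(8−5)(8−1)(8−10) = 5·3·7·(−2) = −210 ≡ 10, so v_5 = 10^{−1} = 10 (mod 11).
  v = [4, 10, 5, 4, 10].
Step 2: syndromes of r = [9, 0, 2, 6, 10] (all sums mod 11).
  S_0 = Σ v_i r_i = 4·9 + 10·0 + 5·2 + 4·6 + 10·10 = 170 ≡ 5.
  S_1 = Σ v_i α_i r_i = 4·3·9 + 10·5·0 + 5·1·2 + 4·10·6 + 10·8·10 = 1158 ≡ 3.
  α_i^2 mod 11 = [9, 3, 1, 1, 9].
  S_2 = Σ v_i α_i^2 r_i = 4·9·9 + 10·3·0 + 5·1·2 + 4·1·6 + 10·9·10 = 1258 ≡ 4.
  S = (5, 3, 4) ≠ 0, so r is not a codeword (an error is present).
Step 3: locate the error. For a single error e at position i, S_ℓ = v_i·e·α_i^ℓ, so α_err = S_1/S_0.
  S_0^{−1} = 5^{−1} = 9 (mod 11), so α_err = 3·9 = 27 ≡ 5 = α_2. Error position i = 2.
  Consistency check: S_2/S_1 = 4·4 = 16 ≡ 5 = α_err ✓ (single-error assumption holds).
Step 4: error magnitude e = S_0/v_2 = S_0·∏_{j≠2}(α_2 − α_j) = 5·10 = 50 ≡ 6 (mod 11).
Step 5: correct position 2: c_2 = r_2 − e = 0 − 6 ≡ 5 (mod 11). Hence c = [9, 5, 2, 6, 10].
  Check: interpolating c through the α_i gives m(x) = 4 + 9·x (degree < 2) with m(α_i) = c_i for every i, so c is indeed a codeword.


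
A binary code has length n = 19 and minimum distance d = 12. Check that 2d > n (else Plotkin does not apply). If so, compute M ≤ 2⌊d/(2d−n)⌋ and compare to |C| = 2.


Plotkin bound M ≤ 4; given |C| = 2 ≤ bound (satisfied).

Check applicability: 2d = 24, n = 19.
2d − n = 5 > 0, so Plotkin applies.
Compute d/(2d−n) = 12/5 ≈ 2.4000.
⌊d/(2d−n)⌋ = 2.
Plotkin bound: M ≤ 2·2 = 4.
Given |C| = 2, check: satisfied.
This |C| is below the Plotkin bound.


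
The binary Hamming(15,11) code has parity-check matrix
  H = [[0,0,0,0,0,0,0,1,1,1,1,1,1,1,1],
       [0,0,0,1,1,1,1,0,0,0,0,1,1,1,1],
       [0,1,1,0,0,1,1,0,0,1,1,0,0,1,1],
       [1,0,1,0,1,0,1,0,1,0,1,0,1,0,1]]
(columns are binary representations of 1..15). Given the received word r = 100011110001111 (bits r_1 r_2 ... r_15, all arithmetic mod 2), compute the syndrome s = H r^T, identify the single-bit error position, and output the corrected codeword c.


s = (1, 1, 0, 1)^T, error position = 13, corrected codeword c = 100011110001011

Compute s = H r^T mod 2 one row at a time:
  s_1 = 1 + 0 + 0 + 0 + 1 + 1 + 1 + 1 = 5 ≡ 1 (mod 2).
  s_2 = 0 + 1 + 1 + 1 + 1 + 1 + 1 + 1 = 7 ≡ 1 (mod 2).
  s_3 = 0 + 0 + 1 + 1 + 0 + 0 + 1 + 1 = 4 ≡ 0 (mod 2).
  s_4 = 1 + 0 + 1 + 1 + 0 + 0 + 1 + 1 = 5 ≡ 1 (mod 2).
s = (1, 1, 0, 1)^T — this equals column 13 of H (binary 1101), so error is at position 13.
Correct: flip bit 13 of r = 100011110001111 to get c = 100011110001011.


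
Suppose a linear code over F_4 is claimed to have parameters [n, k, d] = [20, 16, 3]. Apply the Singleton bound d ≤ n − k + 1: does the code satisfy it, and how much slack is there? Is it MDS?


Singleton RHS = n − k + 1 = 5, slack = 2, bound satisfied, not MDS.

Singleton bound: d ≤ n − k + 1.
Here n = 20, k = 16, so n − k + 1 = 5.
Given d = 3, check d ≤ 5: YES.
Slack = (n − k + 1) − d = 2.
The code is NOT MDS (slack = 2 > 0).
Description: the claimed parameters are [20, 16, 3]_4; such a code would be non-MDS.


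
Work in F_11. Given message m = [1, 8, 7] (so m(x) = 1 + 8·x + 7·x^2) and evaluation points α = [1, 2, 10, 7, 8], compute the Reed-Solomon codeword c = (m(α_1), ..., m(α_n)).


c = [5, 1, 0, 4, 7]

Message polynomial: m(x) = 1 + 8·x + 7·x^2 (mod 11).
For each evaluation point α_i, compute m(α_i) mod 11:
  α_1 = 1: Horner steps 7 → 4 → 5, so m(1) = 5.
  α_2 = 2: Horner steps 7 → 0 → 1, so m(2) = 1.
  α_3 = 10: Horner steps 7 → 1 → 0, so m(10) = 0.
  α_4 = 7: Horner steps 7 → 2 → 4, so m(7) = 4.
  α_5 = 8: Horner steps 7 → 9 → 7, so m(8) = 7.
Codeword c = [5, 1, 0, 4, 7] ∈ F_11^5.


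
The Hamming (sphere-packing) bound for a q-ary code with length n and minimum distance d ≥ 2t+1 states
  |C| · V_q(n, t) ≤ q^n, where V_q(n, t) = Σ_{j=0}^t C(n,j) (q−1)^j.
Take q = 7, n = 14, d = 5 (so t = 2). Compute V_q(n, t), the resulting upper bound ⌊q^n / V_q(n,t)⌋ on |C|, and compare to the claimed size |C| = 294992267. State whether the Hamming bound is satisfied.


V_q(n, t) = 3361, q^n = 678223072849, Hamming bound = 201792047, |C| = 294992267 > bound (violated).

Step 1: Compute V_q(n, t) = Σ_{j=0}^2 C(n, j) (q−1)^j.
  j = 0: C(14,0)·(6)^0 = 1·1 = 1.
  j = 1: C(14,1)·(6)^1 = 14·6 = 84.
  j = 2: C(14,2)·(6)^2 = 91·36 = 3276.
  V_q(n, t) = 1 + 84 + 3276 = 3361.
Step 2: q^n = 7^14 = 678223072849.
Step 3: Hamming bound ⌊q^n / V_q(n,t)⌋ = ⌊678223072849/3361⌋ = 201792047.
Step 4: Compare |C| = 294992267 to 201792047: violated.
The claimed |C| lies above the Hamming bound, so no 7-ary code of length 14 with d ≥ 5 can have 294992267 codewords.


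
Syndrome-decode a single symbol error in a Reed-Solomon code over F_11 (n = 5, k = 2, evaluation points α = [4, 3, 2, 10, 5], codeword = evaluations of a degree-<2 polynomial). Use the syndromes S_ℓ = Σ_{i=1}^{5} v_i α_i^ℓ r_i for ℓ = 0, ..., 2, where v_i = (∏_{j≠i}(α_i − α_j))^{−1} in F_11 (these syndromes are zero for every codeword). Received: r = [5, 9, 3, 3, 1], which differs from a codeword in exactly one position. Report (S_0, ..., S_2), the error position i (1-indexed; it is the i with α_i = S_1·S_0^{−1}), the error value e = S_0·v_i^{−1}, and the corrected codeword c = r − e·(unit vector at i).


S = (3, 6, 1), error at position 3, error magnitude e = 1, c = [5, 9, 2, 3, 1].

Step 1: column multipliers v_i = (∏_{j≠i}(α_i − α_j))^{−1} mod 11.
  i = 1 (α = 4): (4−3)(4−2)(4−10)(4−5) = 1·2·(−6)·(−1) = 12 ≡ 1, so v_1 = 1^{−1} = 1 (mod 11).
  i = 2 (α = 3): (3−4)(3−2)(3−10)(3−5) = (−1)·1·(−7)·(−2) = −14 ≡ 8, so v_2 = 8^{−1} = 7 (mod 11).
  i = 3 (α = 2): (2−4)(2−3)(2−10)(2−5) = (−2)·(−1)·(−8)·(−3) = 48 ≡ 4, so v_3 = 4^{−1} = 3 (mod 11).
  i = 4 (α = 10): (10−4)(10−3)(10−2)(10−5) = 6·7·8·5 = 1680 ≡ 8, so v_4 = 8^{−1} = 7 (mod 11).
  i = 5 (α = 5): (5−4)(5−3)(5−2)(5−10) = 1·2·3·(−5) = −30 ≡ 3, so v_5 = 3^{−1} = 4 (mod 11).
  v = [1, 7, 3, 7, 4].
Step 2: syndromes of r = [5, 9, 3, 3, 1] (all sums mod 11).
  S_0 = Σ v_i r_i = 1·5 + 7·9 + 3·3 + 7·3 + 4·1 = 102 ≡ 3.
  S_1 = Σ v_i α_i r_i = 1·4·5 + 7·3·9 + 3·2·3 + 7·10·3 + 4·5·1 = 457 ≡ 6.
  α_i^2 mod 11 = [5, 9, 4, 1, 3].
  S_2 = Σ v_i α_i^2 r_i = 1·5·5 + 7·9·9 + 3·4·3 + 7·1·3 + 4·3·1 = 661 ≡ 1.
  S = (3, 6, 1) ≠ 0, so r is not a codeword (an error is present).
Step 3: locate the error. For a single error e at position i, S_ℓ = v_i·e·α_i^ℓ, so α_err = S_1/S_0.
  S_0^{−1} = 3^{−1} = 4 (mod 11), so α_err = 6·4 = 24 ≡ 2 = α_3. Error position i = 3.
  Consistency check: S_2/S_1 = 1·2 = 2 ≡ 2 = α_err ✓ (single-error assumption holds).
Step 4: error magnitude e = S_0/v_3 = S_0·∏_{j≠3}(α_3 − α_j) = 3·4 = 12 ≡ 1 (mod 11).
Step 5: correct position 3: c_3 = r_3 − e = 3 − 1 ≡ 2 (mod 11). Hence c = [5, 9, 2, 3, 1].
  Check: interpolating c through the α_i gives m(x) = 10 + 7·x (degree < 2) with m(α_i) = c_i for every i, so c is indeed a codeword.


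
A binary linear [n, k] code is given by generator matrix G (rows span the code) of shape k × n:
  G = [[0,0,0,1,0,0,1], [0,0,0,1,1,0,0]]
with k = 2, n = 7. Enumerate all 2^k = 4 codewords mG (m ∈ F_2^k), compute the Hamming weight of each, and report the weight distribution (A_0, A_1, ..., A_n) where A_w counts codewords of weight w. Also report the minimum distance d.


Weight distribution: A_0 = 1, A_2 = 3. Minimum distance d = 2.

Enumerate all 2^2 = 4 messages m ∈ F_2^2.
For each, compute codeword c = mG in F_2^7, then tally its weight.
  m = 00 → c = 0000000, weight = 0.
  m = 10 → c = 0001001, weight = 2.
  m = 01 → c = 0001100, weight = 2.
  m = 11 → c = 0000101, weight = 2.
Tally weights:
  weight 0: 1 codewords.
  weight 2: 3 codewords.
Minimum distance d = smallest w > 0 with A_w > 0 = 2.
Sanity: Σ A_w = 4 = 2^2 = 4 ✓.


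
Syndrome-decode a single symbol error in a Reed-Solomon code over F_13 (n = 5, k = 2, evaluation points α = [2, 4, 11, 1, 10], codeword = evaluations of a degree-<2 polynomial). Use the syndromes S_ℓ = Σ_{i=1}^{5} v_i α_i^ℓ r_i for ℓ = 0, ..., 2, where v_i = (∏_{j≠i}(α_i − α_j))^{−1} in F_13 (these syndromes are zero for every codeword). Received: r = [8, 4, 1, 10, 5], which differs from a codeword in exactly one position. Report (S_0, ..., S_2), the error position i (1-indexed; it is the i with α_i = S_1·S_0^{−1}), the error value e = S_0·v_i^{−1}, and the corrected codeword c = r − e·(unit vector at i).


S = (4, 5, 3), error at position 3, error magnitude e = 11, c = [8, 4, 3, 10, 5].

Step 1: column multipliers v_i = (∏_{j≠i}(α_i − α_j))^{−1} mod 13.
  i = 1 (α = 2): (2−4)(2−11)(2−1)(2−10) = (−2)·(−9)·1·(−8) = −144 ≡ 12, so v_1 = 12^{−1} = 12 (mod 13).
  i = 2 (α = 4): (4−2)(4−11)(4−1)(4−10) = 2·(−7)·3·(−6) = 252 ≡ 5, so v_2 = 5^{−1} = 8 (mod 13).
  i = 3 (α = 11): (11−2)(11−4)(11−1)(11−10) = 9·7·10·1 = 630 ≡ 6, so v_3 = 6^{−1} = 11 (mod 13).
  i = 4 (α = 1): (1−2)(1−4)(1−11)(1−10) = (−1)·(−3)·(−10)·(−9) = 270 ≡ 10, so v_4 = 10^{−1} = 4 (mod 13).
  i = 5 (α = 10): (10−2)(10−4)(10−11)(10−1) = 8·6·(−1)·9 = −432 ≡ 10, so v_5 = 10^{−1} = 4 (mod 13).
  v = [12, 8, 11, 4, 4].
Step 2: syndromes of r = [8, 4, 1, 10, 5] (all sums mod 13).
  S_0 = Σ v_i r_i = 12·8 + 8·4 + 11·1 + 4·10 + 4·5 = 199 ≡ 4.
  S_1 = Σ v_i α_i r_i = 12·2·8 + 8·4·4 + 11·11·1 + 4·1·10 + 4·10·5 = 681 ≡ 5.
  α_i^2 mod 13 = [4, 3, 4, 1, 9].
  S_2 = Σ v_i α_i^2 r_i = 12·4·8 + 8·3·4 + 11·4·1 + 4·1·10 + 4·9·5 = 744 ≡ 3.
  S = (4, 5, 3) ≠ 0, so r is not a codeword (an error is present).
Step 3: locate the error. For a single error e at position i, S_ℓ = v_i·e·α_i^ℓ, so α_err = S_1/S_0.
  S_0^{−1} = 4^{−1} = 10 (mod 13), so α_err = 5·10 = 50 ≡ 11 = α_3. Error position i = 3.
  Consistency check: S_2/S_1 = 3·8 = 24 ≡ 11 = α_err ✓ (single-error assumption holds).
Step 4: error magnitude e = S_0/v_3 = S_0·∏_{j≠3}(α_3 − α_j) = 4·6 = 24 ≡ 11 (mod 13).
Step 5: correct position 3: c_3 = r_3 − e = 1 − 11 ≡ 3 (mod 13). Hence c = [8, 4, 3, 10, 5].
  Check: interpolating c through the α_i gives m(x) = 12 + 11·x (degree < 2) with m(α_i) = c_i for every i, so c is indeed a codeword.


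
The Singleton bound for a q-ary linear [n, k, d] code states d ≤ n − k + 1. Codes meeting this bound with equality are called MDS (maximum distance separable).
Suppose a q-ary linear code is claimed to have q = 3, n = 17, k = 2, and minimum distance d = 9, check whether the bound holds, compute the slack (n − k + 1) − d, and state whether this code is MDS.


Singleton RHS = n − k + 1 = 16, slack = 7, bound satisfied, not MDS.

Singleton bound: d ≤ n − k + 1.
Here n = 17, k = 2, so n − k + 1 = 16.
Given d = 9, check d ≤ 16: YES.
Slack = (n − k + 1) − d = 7.
The code is NOT MDS (slack = 7 > 0).
Description: the claimed parameters are [17, 2, 9]_3; such a code would be non-MDS.


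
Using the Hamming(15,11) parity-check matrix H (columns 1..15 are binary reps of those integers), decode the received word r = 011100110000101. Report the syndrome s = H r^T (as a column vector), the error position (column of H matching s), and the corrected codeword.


s = (1, 0, 0, 0)^T, error position = 8, corrected codeword c = 011100100000101

Compute s = H r^T mod 2 one row at a time:
  s_1 = 1 + 0 + 0 + 0 + 0 + 1 + 0 + 1 = 3 ≡ 1 (mod 2).
  s_2 = 1 + 0 + 0 + 1 + 0 + 1 + 0 + 1 = 4 ≡ 0 (mod 2).
  s_3 = 1 + 1 + 0 + 1 + 0 + 0 + 0 + 1 = 4 ≡ 0 (mod 2).
  s_4 = 0 + 1 + 0 + 1 + 0 + 0 + 1 + 1 = 4 ≡ 0 (mod 2).
s = (1, 0, 0, 0)^T — this equals column 8 of H (binary 1000), so error is at position 8.
Correct: flip bit 8 of r = 011100110000101 to get c = 011100100000101.


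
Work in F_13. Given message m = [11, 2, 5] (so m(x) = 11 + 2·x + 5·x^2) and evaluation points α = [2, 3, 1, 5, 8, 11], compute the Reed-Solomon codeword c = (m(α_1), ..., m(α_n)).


c = [9, 10, 5, 3, 9, 1]

Message polynomial: m(x) = 11 + 2·x + 5·x^2 (mod 13).
For each evaluation point α_i, compute m(α_i) mod 13:
  α_1 = 2: Horner steps 5 → 12 → 9, so m(2) = 9.
  α_2 = 3: Horner steps 5 → 4 → 10, so m(3) = 10.
  α_3 = 1: Horner steps 5 → 7 → 5, so m(1) = 5.
  α_4 = 5: Horner steps 5 → 1 → 3, so m(5) = 3.
  α_5 = 8: Horner steps 5 → 3 → 9, so m(8) = 9.
  α_6 = 11: Horner steps 5 → 5 → 1, so m(11) = 1.
Codeword c = [9, 10, 5, 3, 9, 1] ∈ F_13^6.


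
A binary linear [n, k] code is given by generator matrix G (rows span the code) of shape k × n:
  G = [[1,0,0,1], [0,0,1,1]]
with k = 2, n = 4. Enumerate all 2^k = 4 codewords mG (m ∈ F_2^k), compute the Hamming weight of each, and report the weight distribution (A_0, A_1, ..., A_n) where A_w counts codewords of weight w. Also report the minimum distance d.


Weight distribution: A_0 = 1, A_2 = 3. Minimum distance d = 2.

Enumerate all 2^2 = 4 messages m ∈ F_2^2.
For each, compute codeword c = mG in F_2^4, then tally its weight.
  m = 00 → c = 0000, weight = 0.
  m = 10 → c = 1001, weight = 2.
  m = 01 → c = 0011, weight = 2.
  m = 11 → c = 1010, weight = 2.
Tally weights:
  weight 0: 1 codewords.
  weight 2: 3 codewords.
Minimum distance d = smallest w > 0 with A_w > 0 = 2.
Sanity: Σ A_w = 4 = 2^2 = 4 ✓.


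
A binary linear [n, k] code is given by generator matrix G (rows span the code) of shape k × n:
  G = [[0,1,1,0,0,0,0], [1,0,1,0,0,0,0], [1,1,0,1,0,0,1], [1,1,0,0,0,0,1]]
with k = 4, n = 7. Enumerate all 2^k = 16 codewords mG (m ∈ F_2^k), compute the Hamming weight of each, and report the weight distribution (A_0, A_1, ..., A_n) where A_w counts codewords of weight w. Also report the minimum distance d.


Weight distribution: A_0 = 1, A_1 = 2, A_2 = 4, A_3 = 6, A_4 = 3. Minimum distance d = 1.

Enumerate all 2^4 = 16 messages m ∈ F_2^4.
For each, compute codeword c = mG in F_2^7, then tally its weight.
  m = 0000 → c = 0000000, weight = 0.
  m = 1000 → c = 0110000, weight = 2.
  m = 0100 → c = 1010000, weight = 2.
  m = 1100 → c = 1100000, weight = 2.
  m = 0010 → c = 1101001, weight = 4.
  m = 1010 → c = 1011001, weight = 4.
  m = 0110 → c = 0111001, weight = 4.
  m = 1110 → c = 0001001, weight = 2.
  m = 0001 → c = 1100001, weight = 3.
  m = 1001 → c = 1010001, weight = 3.
  m = 0101 → c = 0110001, weight = 3.
  m = 1101 → c = 0000001, weight = 1.
  m = 0011 → c = 0001000, weight = 1.
  m = 1011 → c = 0111000, weight = 3.
  m = 0111 → c = 1011000, weight = 3.
  m = 1111 → c = 1101000, weight = 3.
Tally weights:
  weight 0: 1 codewords.
  weight 1: 2 codewords.
  weight 2: 4 codewords.
  weight 3: 6 codewords.
  weight 4: 3 codewords.
Minimum distance d = smallest w > 0 with A_w > 0 = 1.
Sanity: Σ A_w = 16 = 2^4 = 16 ✓.


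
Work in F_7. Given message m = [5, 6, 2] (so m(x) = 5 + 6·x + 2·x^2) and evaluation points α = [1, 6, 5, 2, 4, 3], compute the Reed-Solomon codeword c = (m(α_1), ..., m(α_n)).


c = [6, 1, 1, 4, 5, 6]

Message polynomial: m(x) = 5 + 6·x + 2·x^2 (mod 7).
For each evaluation point α_i, compute m(α_i) mod 7:
  α_1 = 1: Horner steps 2 → 1 → 6, so m(1) = 6.
  α_2 = 6: Horner steps 2 → 4 → 1, so m(6) = 1.
  α_3 = 5: Horner steps 2 → 2 → 1, so m(5) = 1.
  α_4 = 2: Horner steps 2 → 3 → 4, so m(2) = 4.
  α_5 = 4: Horner steps 2 → 0 → 5, so m(4) = 5.
  α_6 = 3: Horner steps 2 → 5 → 6, so m(3) = 6.
Codeword c = [6, 1, 1, 4, 5, 6] ∈ F_7^6.


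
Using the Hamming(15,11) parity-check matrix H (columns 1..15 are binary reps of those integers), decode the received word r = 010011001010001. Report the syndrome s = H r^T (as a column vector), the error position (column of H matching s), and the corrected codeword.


s = (1, 1, 0, 0)^T, error position = 12, corrected codeword c = 010011001011001

Compute s = H r^T mod 2 one row at a time:
  s_1 = 0 + 1 + 0 + 1 + 0 + 0 + 0 + 1 = 3 ≡ 1 (mod 2).
  s_2 = 0 + 1 + 1 + 0 + 0 + 0 + 0 + 1 = 3 ≡ 1 (mod 2).
  s_3 = 1 + 0 + 1 + 0 + 0 + 1 + 0 + 1 = 4 ≡ 0 (mod 2).
  s_4 = 0 + 0 + 1 + 0 + 1 + 1 + 0 + 1 = 4 ≡ 0 (mod 2).
s = (1, 1, 0, 0)^T — this equals column 12 of H (binary 1100), so error is at position 12.
Correct: flip bit 12 of r = 010011001010001 to get c = 010011001011001.


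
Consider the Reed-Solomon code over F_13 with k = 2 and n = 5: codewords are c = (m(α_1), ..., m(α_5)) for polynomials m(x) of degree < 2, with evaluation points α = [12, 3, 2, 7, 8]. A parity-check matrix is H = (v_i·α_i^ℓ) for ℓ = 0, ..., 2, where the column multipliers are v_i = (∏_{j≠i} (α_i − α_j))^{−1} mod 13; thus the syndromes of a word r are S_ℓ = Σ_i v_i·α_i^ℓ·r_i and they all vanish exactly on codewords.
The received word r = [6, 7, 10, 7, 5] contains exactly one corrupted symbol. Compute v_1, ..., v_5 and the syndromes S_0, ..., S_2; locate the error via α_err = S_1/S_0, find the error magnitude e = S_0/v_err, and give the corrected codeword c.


S = (10, 5, 9), error at position 4, error magnitude e = 12, c = [6, 7, 10, 8, 5].

Step 1: column multipliers v_i = (∏_{j≠i}(α_i − α_j))^{−1} mod 13.
  i = 1 (α = 12): (12−3)(12−2)(12−7)(12−8) = 9·10·5·4 = 1800 ≡ 6, so v_1 = 6^{−1} = 11 (mod 13).
  i = 2 (α = 3): (3−12)(3−2)(3−7)(3−8) = (−9)·1·(−4)·(−5) = −180 ≡ 2, so v_2 = 2^{−1} = 7 (mod 13).
  i = 3 (α = 2): (2−12)(2−3)(2−7)(2−8) = (−10)·(−1)·(−5)·(−6) = 300 ≡ 1, so v_3 = 1^{−1} = 1 (mod 13).
  i = 4 (α = 7): (7−12)(7−3)(7−2)(7−8) = (−5)·4·5·(−1) = 100 ≡ 9, so v_4 = 9^{−1} = 3 (mod 13).
  i = 5 (α = 8): (8−12)(8−3)(8−2)(8−7) = (−4)·5·6·1 = −120 ≡ 10, so v_5 = 10^{−1} = 4 (mod 13).
  v = [11, 7, 1, 3, 4].
Step 2: syndromes of r = [6, 7, 10, 7, 5] (all sums mod 13).
  S_0 = Σ v_i r_i = 11·6 + 7·7 + 1·10 + 3·7 + 4·5 = 166 ≡ 10.
  S_1 = Σ v_i α_i r_i = 11·12·6 + 7·3·7 + 1·2·10 + 3·7·7 + 4·8·5 = 1266 ≡ 5.
  α_i^2 mod 13 = [1, 9, 4, 10, 12].
  S_2 = Σ v_i α_i^2 r_i = 11·1·6 + 7·9·7 + 1·4·10 + 3·10·7 + 4·12·5 = 997 ≡ 9.
  S = (10, 5, 9) ≠ 0, so r is not a codeword (an error is present).
Step 3: locate the error. For a single error e at position i, S_ℓ = v_i·e·α_i^ℓ, so α_err = S_1/S_0.
  S_0^{−1} = 10^{−1} = 4 (mod 13), so α_err = 5·4 = 20 ≡ 7 = α_4. Error position i = 4.
  Consistency check: S_2/S_1 = 9·8 = 72 ≡ 7 = α_err ✓ (single-error assumption holds).
Step 4: error magnitude e = S_0/v_4 = S_0·∏_{j≠4}(α_4 − α_j) = 10·9 = 90 ≡ 12 (mod 13).
Step 5: correct position 4: c_4 = r_4 − e = 7 − 12 ≡ 8 (mod 13). Hence c = [6, 7, 10, 8, 5].
  Check: interpolating c through the α_i gives m(x) = 3 + 10·x (degree < 2) with m(α_i) = c_i for every i, so c is indeed a codeword.


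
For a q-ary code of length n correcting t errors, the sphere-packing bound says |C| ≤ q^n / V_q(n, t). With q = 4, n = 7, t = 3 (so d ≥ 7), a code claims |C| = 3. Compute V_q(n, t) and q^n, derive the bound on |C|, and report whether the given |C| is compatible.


V_q(n, t) = 1156, q^n = 16384, Hamming bound = 14, |C| = 3 ≤ bound (satisfied).

Step 1: Compute V_q(n, t) = Σ_{j=0}^3 C(n, j) (q−1)^j.
  j = 0: C(7,0)·(3)^0 = 1·1 = 1.
  j = 1: C(7,1)·(3)^1 = 7·3 = 21.
  j = 2: C(7,2)·(3)^2 = 21·9 = 189.
  j = 3: C(7,3)·(3)^3 = 35·27 = 945.
  V_q(n, t) = 1 + 21 + 189 + 945 = 1156.
Step 2: q^n = 4^7 = 16384.
Step 3: Hamming bound ⌊q^n / V_q(n,t)⌋ = ⌊16384/1156⌋ = 14.
Step 4: Compare |C| = 3 to 14: satisfied.
The claimed |C| lies below the Hamming bound.


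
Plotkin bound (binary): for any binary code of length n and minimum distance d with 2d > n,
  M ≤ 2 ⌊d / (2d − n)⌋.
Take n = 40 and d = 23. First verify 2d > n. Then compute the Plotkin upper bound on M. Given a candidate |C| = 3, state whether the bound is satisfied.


Plotkin bound M ≤ 6; given |C| = 3 ≤ bound (satisfied).

Check applicability: 2d = 46, n = 40.
2d − n = 6 > 0, so Plotkin applies.
Compute d/(2d−n) = 23/6 ≈ 3.8333.
⌊d/(2d−n)⌋ = 3.
Plotkin bound: M ≤ 2·3 = 6.
Given |C| = 3, check: satisfied.
This |C| is below the Plotkin bound.


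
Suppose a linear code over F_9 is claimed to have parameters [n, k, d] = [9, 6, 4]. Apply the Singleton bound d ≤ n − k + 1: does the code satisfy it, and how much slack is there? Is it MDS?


Singleton RHS = n − k + 1 = 4, slack = 0, bound satisfied, MDS.

Singleton bound: d ≤ n − k + 1.
Here n = 9, k = 6, so n − k + 1 = 4.
Given d = 4, check d ≤ 4: YES.
Slack = (n − k + 1) − d = 0.
The code is MDS (slack = 0).
Description: the claimed parameters are [9, 6, 4]_9; such a code would be MDS (meets Singleton bound).


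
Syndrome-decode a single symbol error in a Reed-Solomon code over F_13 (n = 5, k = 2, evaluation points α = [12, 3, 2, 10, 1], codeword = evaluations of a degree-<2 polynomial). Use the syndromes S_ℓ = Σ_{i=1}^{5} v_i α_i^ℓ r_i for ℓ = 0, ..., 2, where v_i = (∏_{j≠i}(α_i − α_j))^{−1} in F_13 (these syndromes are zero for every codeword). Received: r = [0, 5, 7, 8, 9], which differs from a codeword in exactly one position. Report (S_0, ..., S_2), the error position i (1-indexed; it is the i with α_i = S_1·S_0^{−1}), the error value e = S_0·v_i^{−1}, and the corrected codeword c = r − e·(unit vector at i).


S = (5, 11, 6), error at position 4, error magnitude e = 4, c = [0, 5, 7, 4, 9].

Step 1: column multipliers v_i = (∏_{j≠i}(α_i − α_j))^{−1} mod 13.
  i = 1 (α = 12): (12−3)(12−2)(12−10)(12−1) = 9·10·2·11 = 1980 ≡ 4, so v_1 = 4^{−1} = 10 (mod 13).
  i = 2 (α = 3): (3−12)(3−2)(3−10)(3−1) = (−9)·1·(−7)·2 = 126 ≡ 9, so v_2 = 9^{−1} = 3 (mod 13).
  i = 3 (α = 2): (2−12)(2−3)(2−10)(2−1) = (−10)·(−1)·(−8)·1 = −80 ≡ 11, so v_3 = 11^{−1} = 6 (mod 13).
  i = 4 (α = 10): (10−12)(10−3)(10−2)(10−1) = (−2)·7·8·9 = −1008 ≡ 6, so v_4 = 6^{−1} = 11 (mod 13).
  i = 5 (α = 1): (1−12)(1−3)(1−2)(1−10) = (−11)·(−2)·(−1)·(−9) = 198 ≡ 3, so v_5 = 3^{−1} = 9 (mod 13).
  v = [10, 3, 6, 11, 9].
Step 2: syndromes of r = [0, 5, 7, 8, 9] (all sums mod 13).
  S_0 = Σ v_i r_i = 10·0 + 3·5 + 6·7 + 11·8 + 9·9 = 226 ≡ 5.
  S_1 = Σ v_i α_i r_i = 10·12·0 + 3·3·5 + 6·2·7 + 11·10·8 + 9·1·9 = 1090 ≡ 11.
  α_i^2 mod 13 = [1, 9, 4, 9, 1].
  S_2 = Σ v_i α_i^2 r_i = 10·1·0 + 3·9·5 + 6·4·7 + 11·9·8 + 9·1·9 = 1176 ≡ 6.
  S = (5, 11, 6) ≠ 0, so r is not a codeword (an error is present).
Step 3: locate the error. For a single error e at position i, S_ℓ = v_i·e·α_i^ℓ, so α_err = S_1/S_0.
  S_0^{−1} = 5^{−1} = 8 (mod 13), so α_err = 11·8 = 88 ≡ 10 = α_4. Error position i = 4.
  Consistency check: S_2/S_1 = 6·6 = 36 ≡ 10 = α_err ✓ (single-error assumption holds).
Step 4: error magnitude e = S_0/v_4 = S_0·∏_{j≠4}(α_4 − α_j) = 5·6 = 30 ≡ 4 (mod 13).
Step 5: correct position 4: c_4 = r_4 − e = 8 − 4 ≡ 4 (mod 13). Hence c = [0, 5, 7, 4, 9].
  Check: interpolating c through the α_i gives m(x) = 11 + 11·x (degree < 2) with m(α_i) = c_i for every i, so c is indeed a codeword.


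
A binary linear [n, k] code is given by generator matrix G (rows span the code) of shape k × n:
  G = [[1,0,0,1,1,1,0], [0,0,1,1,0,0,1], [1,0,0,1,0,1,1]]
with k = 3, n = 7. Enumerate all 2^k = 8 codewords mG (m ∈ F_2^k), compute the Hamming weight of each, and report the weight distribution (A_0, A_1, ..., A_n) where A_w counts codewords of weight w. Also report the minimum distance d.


Weight distribution: A_0 = 1, A_2 = 1, A_3 = 3, A_4 = 2, A_5 = 1. Minimum distance d = 2.

Enumerate all 2^3 = 8 messages m ∈ F_2^3.
For each, compute codeword c = mG in F_2^7, then tally its weight.
  m = 000 → c = 0000000, weight = 0.
  m = 100 → c = 1001110, weight = 4.
  m = 010 → c = 0011001, weight = 3.
  m = 110 → c = 1010111, weight = 5.
  m = 001 → c = 1001011, weight = 4.
  m = 101 → c = 0000101, weight = 2.
  m = 011 → c = 1010010, weight = 3.
  m = 111 → c = 0011100, weight = 3.
Tally weights:
  weight 0: 1 codewords.
  weight 2: 1 codewords.
  weight 3: 3 codewords.
  weight 4: 2 codewords.
  weight 5: 1 codewords.
Minimum distance d = smallest w > 0 with A_w > 0 = 2.
Sanity: Σ A_w = 8 = 2^3 = 8 ✓.


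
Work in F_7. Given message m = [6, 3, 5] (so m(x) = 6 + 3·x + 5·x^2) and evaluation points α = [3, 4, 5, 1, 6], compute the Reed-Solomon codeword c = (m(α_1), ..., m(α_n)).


c = [4, 0, 6, 0, 1]

Message polynomial: m(x) = 6 + 3·x + 5·x^2 (mod 7).
For each evaluation point α_i, compute m(α_i) mod 7:
  α_1 = 3: Horner steps 5 → 4 → 4, so m(3) = 4.
  α_2 = 4: Horner steps 5 → 2 → 0, so m(4) = 0.
  α_3 = 5: Horner steps 5 → 0 → 6, so m(5) = 6.
  α_4 = 1: Horner steps 5 → 1 → 0, so m(1) = 0.
  α_5 = 6: Horner steps 5 → 5 → 1, so m(6) = 1.
Codeword c = [4, 0, 6, 0, 1] ∈ F_7^5.


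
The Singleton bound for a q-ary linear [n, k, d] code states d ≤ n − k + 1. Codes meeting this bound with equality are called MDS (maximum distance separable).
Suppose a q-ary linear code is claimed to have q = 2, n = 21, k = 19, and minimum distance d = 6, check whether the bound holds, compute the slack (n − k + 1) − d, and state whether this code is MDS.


Singleton RHS = n − k + 1 = 3, slack = -3, bound violated (no such code; not MDS).

Singleton bound: d ≤ n − k + 1.
Here n = 21, k = 19, so n − k + 1 = 3.
Given d = 6, check d ≤ 3: NO.
Slack = (n − k + 1) − d = -3.
The slack is negative: d = 6 exceeds n − k + 1 = 3 by 3, so the Singleton bound is violated and no linear [21, 19, 6]_2 code can exist. In particular it is not MDS (MDS requires d = n − k + 1 exactly).
Description: the claimed parameters are [21, 19, 6]_2; such a code would be impossible (violates the Singleton bound).


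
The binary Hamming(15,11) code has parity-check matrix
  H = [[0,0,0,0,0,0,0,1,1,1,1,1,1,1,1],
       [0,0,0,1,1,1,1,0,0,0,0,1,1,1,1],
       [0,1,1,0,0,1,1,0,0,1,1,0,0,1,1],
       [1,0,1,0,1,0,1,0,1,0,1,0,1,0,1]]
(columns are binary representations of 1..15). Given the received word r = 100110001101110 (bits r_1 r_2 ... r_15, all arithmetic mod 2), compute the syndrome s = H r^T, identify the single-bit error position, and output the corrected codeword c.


s = (1, 1, 0, 0)^T, error position = 12, corrected codeword c = 100110001100110

Compute s = H r^T mod 2 one row at a time:
  s_1 = 0 + 1 + 1 + 0 + 1 + 1 + 1 + 0 = 5 ≡ 1 (mod 2).
  s_2 = 1 + 1 + 0 + 0 + 1 + 1 + 1 + 0 = 5 ≡ 1 (mod 2).
  s_3 = 0 + 0 + 0 + 0 + 1 + 0 + 1 + 0 = 2 ≡ 0 (mod 2).
  s_4 = 1 + 0 + 1 + 0 + 1 + 0 + 1 + 0 = 4 ≡ 0 (mod 2).
s = (1, 1, 0, 0)^T — this equals column 12 of H (binary 1100), so error is at position 12.
Correct: flip bit 12 of r = 100110001101110 to get c = 100110001100110.
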